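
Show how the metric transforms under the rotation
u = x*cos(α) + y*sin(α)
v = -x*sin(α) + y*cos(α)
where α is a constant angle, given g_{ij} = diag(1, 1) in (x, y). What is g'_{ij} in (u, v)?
Invert the transformation: x = u*cos(α) - v*sin(α), y = u*sin(α) + v*cos(α)
g'_{ij} = (∂x^k/∂x'^i)(∂x^l/∂x'^j) g_{kl}; with g_{kl} = δ_{kl} this is Σ_k (∂x^k/∂x'^i)(∂x^k/∂x'^j).
Jacobian: ∂x/∂u = cos(α), ∂x/∂v = -sin(α), ∂y/∂u = sin(α), ∂y/∂v = cos(α)
g'_{uu} = (cos(α))(cos(α)) + (sin(α))(sin(α)) = 1
g'_{uv} = (cos(α))(-sin(α)) + (sin(α))(cos(α)) = 0
g'_{vv} = (-sin(α))(-sin(α)) + (cos(α))(cos(α)) = 1
g'_{ij} = diag(1, 1)
The Euclidean metric is invariant under rotations.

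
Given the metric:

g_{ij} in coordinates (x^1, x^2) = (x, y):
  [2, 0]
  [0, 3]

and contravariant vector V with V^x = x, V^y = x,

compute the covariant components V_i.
V_i = g_{ij} V^j:
V_x = (2)(x) + (0)(x) = 2*x
V_y = (0)(x) + (3)(x) = 3*x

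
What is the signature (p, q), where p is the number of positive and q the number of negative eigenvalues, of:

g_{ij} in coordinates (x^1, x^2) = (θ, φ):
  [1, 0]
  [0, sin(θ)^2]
The metric is diagonal, so its eigenvalues are the diagonal entries: 1, sin(θ)^2 (at a generic point, where coordinate-dependent entries are positive).
2 positive, 0 negative.
(2, 0) - Riemannian (positive definite)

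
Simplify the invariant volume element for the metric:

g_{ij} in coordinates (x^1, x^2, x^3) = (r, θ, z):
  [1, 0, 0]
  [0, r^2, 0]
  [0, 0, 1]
det(g) = r^2
√|det(g)| = r
Volume element: dV = r dr dθ dz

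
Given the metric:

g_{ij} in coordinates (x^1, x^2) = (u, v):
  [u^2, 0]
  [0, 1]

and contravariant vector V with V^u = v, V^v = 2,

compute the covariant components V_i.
V_i = g_{ij} V^j:
V_u = (u^2)(v) + (0)(2) = u^2*v
V_v = (0)(v) + (1)(2) = 2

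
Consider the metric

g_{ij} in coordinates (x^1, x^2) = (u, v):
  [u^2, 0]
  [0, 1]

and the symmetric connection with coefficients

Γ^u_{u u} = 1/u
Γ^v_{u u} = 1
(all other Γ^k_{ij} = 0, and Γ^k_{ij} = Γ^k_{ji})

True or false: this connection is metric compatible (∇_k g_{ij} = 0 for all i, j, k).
Using ∇_k g_{ij} = ∂_k g_{ij} - Γ^m_{ki} g_{mj} - Γ^m_{kj} g_{im}:
∇_u g_{uv} = (0) - (1) - (0) = -1 ≠ 0
So the connection is not metric compatible (it is not the Levi-Civita connection).
False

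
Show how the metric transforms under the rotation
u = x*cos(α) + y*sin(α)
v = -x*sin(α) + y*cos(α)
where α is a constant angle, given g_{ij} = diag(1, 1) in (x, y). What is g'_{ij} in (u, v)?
Invert the transformation: x = u*cos(α) - v*sin(α), y = u*sin(α) + v*cos(α)
g'_{ij} = (∂x^k/∂x'^i)(∂x^l/∂x'^j) g_{kl}; with g_{kl} = δ_{kl} this is Σ_k (∂x^k/∂x'^i)(∂x^k/∂x'^j).
Jacobian: ∂x/∂u = cos(α), ∂x/∂v = -sin(α), ∂y/∂u = sin(α), ∂y/∂v = cos(α)
g'_{uu} = (cos(α))(cos(α)) + (sin(α))(sin(α)) = 1
g'_{uv} = (cos(α))(-sin(α)) + (sin(α))(cos(α)) = 0
g'_{vv} = (-sin(α))(-sin(α)) + (cos(α))(cos(α)) = 1
g'_{ij} = diag(1, 1)
The Euclidean metric is invariant under rotations.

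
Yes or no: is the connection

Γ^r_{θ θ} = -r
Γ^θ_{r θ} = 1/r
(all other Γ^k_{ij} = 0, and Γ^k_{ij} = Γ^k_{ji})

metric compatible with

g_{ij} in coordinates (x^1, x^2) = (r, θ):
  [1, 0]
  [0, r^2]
Using ∇_k g_{ij} = ∂_k g_{ij} - Γ^m_{ki} g_{mj} - Γ^m_{kj} g_{im}:
e.g. ∇_r g_{θθ} = (2*r) - (r) - (r) = 0
Every component ∇_k g_{ij} vanishes: the connection is metric compatible.
Yes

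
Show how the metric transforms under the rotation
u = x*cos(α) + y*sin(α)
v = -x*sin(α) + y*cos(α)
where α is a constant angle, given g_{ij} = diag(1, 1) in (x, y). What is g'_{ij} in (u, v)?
Invert the transformation: x = u*cos(α) - v*sin(α), y = u*sin(α) + v*cos(α)
g'_{ij} = (∂x^k/∂x'^i)(∂x^l/∂x'^j) g_{kl}; with g_{kl} = δ_{kl} this is Σ_k (∂x^k/∂x'^i)(∂x^k/∂x'^j).
Jacobian: ∂x/∂u = cos(α), ∂x/∂v = -sin(α), ∂y/∂u = sin(α), ∂y/∂v = cos(α)
g'_{uu} = (cos(α))(cos(α)) + (sin(α))(sin(α)) = 1
g'_{uv} = (cos(α))(-sin(α)) + (sin(α))(cos(α)) = 0
g'_{vv} = (-sin(α))(-sin(α)) + (cos(α))(cos(α)) = 1
g'_{ij} = diag(1, 1)
The Euclidean metric is invariant under rotations.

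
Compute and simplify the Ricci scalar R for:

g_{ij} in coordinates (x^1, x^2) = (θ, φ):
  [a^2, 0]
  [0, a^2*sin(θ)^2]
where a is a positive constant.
Non-zero Christoffel symbols (Γ^k_{ij} = Γ^k_{ji}):
Γ^θ_{φ φ} = -sin(2*θ)/2
Γ^φ_{θ φ} = 1/tan(θ)
Ricci tensor (R_{ij} = R^k_{ikj}): R_{θθ} = 1, R_{θφ} = 0, R_{φφ} = sin(θ)^2
Inverse metric: g^{θθ} = 1/a^2, g^{φφ} = 1/(a^2*sin(θ)^2)
R = g^{ij} R_{ij} = (1/a^2)(1) + (1/(a^2*sin(θ)^2))(sin(θ)^2) = 2/a^2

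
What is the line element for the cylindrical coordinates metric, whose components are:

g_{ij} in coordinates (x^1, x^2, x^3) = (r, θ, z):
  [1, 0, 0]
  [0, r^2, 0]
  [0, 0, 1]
ds^2 = g_{ij} dx^i dx^j; only the non-zero components contribute.
ds^2 = dr^2 + r^2 dθ^2 + dz^2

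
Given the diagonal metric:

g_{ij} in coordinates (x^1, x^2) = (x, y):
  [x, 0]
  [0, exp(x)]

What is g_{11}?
With x^1 = x, x^2 = y, g_{11} = g_{xx} is the row-1, column-1 entry of the matrix.
g_{11} = x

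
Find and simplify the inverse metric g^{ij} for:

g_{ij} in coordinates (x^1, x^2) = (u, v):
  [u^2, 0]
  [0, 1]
The metric is diagonal, so g^{ij} is diagonal with entries 1/g_{ii}: diag(1/(u^2), 1).
g^{ij}:
  [1/u^2, 0]
  [0, 1]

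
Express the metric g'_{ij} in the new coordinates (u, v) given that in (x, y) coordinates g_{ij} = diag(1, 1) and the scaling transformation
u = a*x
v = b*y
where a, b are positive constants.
Invert the transformation: x = u/a, y = v/b
g'_{ij} = (∂x^k/∂x'^i)(∂x^l/∂x'^j) g_{kl}; with g_{kl} = δ_{kl} this is Σ_k (∂x^k/∂x'^i)(∂x^k/∂x'^j).
Jacobian: ∂x/∂u = 1/a, ∂x/∂v = 0, ∂y/∂u = 0, ∂y/∂v = 1/b
g'_{uu} = (1/a)(1/a) + (0)(0) = 1/a^2
g'_{uv} = (1/a)(0) + (0)(1/b) = 0
g'_{vv} = (0)(0) + (1/b)(1/b) = 1/b^2
g'_{ij} = diag(1/a^2, 1/b^2)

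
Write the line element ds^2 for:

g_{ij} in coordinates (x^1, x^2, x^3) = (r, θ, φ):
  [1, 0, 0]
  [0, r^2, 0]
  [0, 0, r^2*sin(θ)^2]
ds^2 = g_{ij} dx^i dx^j; only the non-zero components contribute.
ds^2 = dr^2 + r^2 dθ^2 + r^2*sin(θ)^2 dφ^2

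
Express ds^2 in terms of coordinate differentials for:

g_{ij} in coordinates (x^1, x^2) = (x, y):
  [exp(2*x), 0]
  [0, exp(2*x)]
ds^2 = g_{ij} dx^i dx^j; only the non-zero components contribute.
ds^2 = exp(2*x) dx^2 + exp(2*x) dy^2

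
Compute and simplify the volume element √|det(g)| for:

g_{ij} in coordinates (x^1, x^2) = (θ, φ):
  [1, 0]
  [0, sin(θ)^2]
det(g) = sin(θ)^2
√|det(g)| = sin(θ) (taking 0 < θ < π so that |sin(θ)| = sin(θ))
Volume element: dV = sin(θ) dθ dφ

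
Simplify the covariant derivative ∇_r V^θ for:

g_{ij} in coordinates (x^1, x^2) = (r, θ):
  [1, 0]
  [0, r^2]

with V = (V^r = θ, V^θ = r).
Non-zero Christoffel symbols:
Γ^r_{θ θ} = -r
Γ^θ_{r θ} = 1/r
∇_r V^θ = ∂_r V^θ + Γ^θ_{r j} V^j
  = (1) + (0)(θ) + (1/r)(r)
  = 2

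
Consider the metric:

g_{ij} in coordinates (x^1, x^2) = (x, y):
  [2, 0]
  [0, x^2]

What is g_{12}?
With x^1 = x, x^2 = y, g_{12} = g_{xy} is the row-1, column-2 entry of the matrix.
g_{12} = 0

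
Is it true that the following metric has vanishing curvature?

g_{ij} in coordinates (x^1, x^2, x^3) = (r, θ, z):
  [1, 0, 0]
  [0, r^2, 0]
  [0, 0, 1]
Non-zero Christoffel symbols:
Γ^r_{θ θ} = -r
Γ^θ_{r θ} = 1/r
Ricci tensor: R_{rr} = 0, R_{rθ} = 0, R_{rz} = 0, R_{θθ} = 0, R_{θz} = 0, R_{zz} = 0
All R_{ij} vanish; in 3 dimensions the Riemann tensor is fully determined by the Ricci tensor, so R^i_{jkl} = 0: the metric is flat (curvilinear coordinates on flat space).
Yes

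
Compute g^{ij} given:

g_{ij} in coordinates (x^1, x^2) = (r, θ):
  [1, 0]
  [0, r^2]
The metric is diagonal, so g^{ij} is diagonal with entries 1/g_{ii}: diag(1, 1/(r^2)).
g^{ij}:
  [1, 0]
  [0, 1/r^2]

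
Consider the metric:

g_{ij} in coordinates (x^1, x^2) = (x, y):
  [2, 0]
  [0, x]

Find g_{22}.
With x^1 = x, x^2 = y, g_{22} = g_{yy} is the row-2, column-2 entry of the matrix.
g_{22} = x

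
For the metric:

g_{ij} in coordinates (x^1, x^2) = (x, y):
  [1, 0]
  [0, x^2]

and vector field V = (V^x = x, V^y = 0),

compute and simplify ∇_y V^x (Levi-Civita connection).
Non-zero Christoffel symbols:
Γ^x_{y y} = -x
Γ^y_{x y} = 1/x
∇_y V^x = ∂_y V^x + Γ^x_{y j} V^j
  = (0) + (0)(x) + (-x)(0)
  = 0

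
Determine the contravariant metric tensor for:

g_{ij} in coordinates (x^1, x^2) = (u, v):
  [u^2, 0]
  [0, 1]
The metric is diagonal, so g^{ij} is diagonal with entries 1/g_{ii}: diag(1/(u^2), 1).
g^{ij}:
  [1/u^2, 0]
  [0, 1]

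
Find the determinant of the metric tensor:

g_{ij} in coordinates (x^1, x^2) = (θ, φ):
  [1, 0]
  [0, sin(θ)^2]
For a 2×2 metric: det(g) = g_{11}·g_{22} - g_{12}·g_{21}
= (1)·(sin(θ)^2) - (0)·(0)
= sin(θ)^2 - 0
det(g) = sin(θ)^2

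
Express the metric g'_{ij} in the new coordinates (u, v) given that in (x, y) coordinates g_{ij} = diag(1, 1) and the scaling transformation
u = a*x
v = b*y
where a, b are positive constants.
Invert the transformation: x = u/a, y = v/b
g'_{ij} = (∂x^k/∂x'^i)(∂x^l/∂x'^j) g_{kl}; with g_{kl} = δ_{kl} this is Σ_k (∂x^k/∂x'^i)(∂x^k/∂x'^j).
Jacobian: ∂x/∂u = 1/a, ∂x/∂v = 0, ∂y/∂u = 0, ∂y/∂v = 1/b
g'_{uu} = (1/a)(1/a) + (0)(0) = 1/a^2
g'_{uv} = (1/a)(0) + (0)(1/b) = 0
g'_{vv} = (0)(0) + (1/b)(1/b) = 1/b^2
g'_{ij} = diag(1/a^2, 1/b^2)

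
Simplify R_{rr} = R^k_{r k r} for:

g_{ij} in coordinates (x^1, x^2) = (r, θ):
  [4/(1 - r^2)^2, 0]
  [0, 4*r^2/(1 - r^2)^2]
Non-zero Christoffel symbols (Γ^k_{ij} = Γ^k_{ji}):
Γ^r_{r r} = 2*r/(1 - r^2)
Γ^r_{θ θ} = (r^3 + r)/(r^2 - 1)
Γ^θ_{r θ} = (-r^2 - 1)/(r^3 - r)
R^r_{r r r} = 0 (a repeated index in an antisymmetric pair)
R^θ_{r θ r} = ∂_θ Γ^θ_{r r} - ∂_r Γ^θ_{r θ} + Γ^θ_{θ m} Γ^m_{r r} - Γ^θ_{r m} Γ^m_{r θ}
  = (0) - ((r^4 + 4*r^2 - 1)/(r^3 - r)^2) + (2*(r^2 + 1)/(r^2 - 1)^2) - ((r^2 + 1)^2/(r^3 - r)^2) = -4/(r^2 - 1)^2
R_{rr} = R^r_{r r r} + R^θ_{r θ r} = (0) + (-4/(r^2 - 1)^2) = -4/(r^2 - 1)^2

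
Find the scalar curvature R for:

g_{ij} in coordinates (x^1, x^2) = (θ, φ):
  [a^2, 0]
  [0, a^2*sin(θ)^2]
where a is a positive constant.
Non-zero Christoffel symbols (Γ^k_{ij} = Γ^k_{ji}):
Γ^θ_{φ φ} = -sin(2*θ)/2
Γ^φ_{θ φ} = 1/tan(θ)
Ricci tensor (R_{ij} = R^k_{ikj}): R_{θθ} = 1, R_{θφ} = 0, R_{φφ} = sin(θ)^2
Inverse metric: g^{θθ} = 1/a^2, g^{φφ} = 1/(a^2*sin(θ)^2)
R = g^{ij} R_{ij} = (1/a^2)(1) + (1/(a^2*sin(θ)^2))(sin(θ)^2) = 2/a^2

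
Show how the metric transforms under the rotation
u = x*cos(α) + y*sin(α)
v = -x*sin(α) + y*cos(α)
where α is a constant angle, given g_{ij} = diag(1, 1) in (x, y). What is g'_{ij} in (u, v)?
Invert the transformation: x = u*cos(α) - v*sin(α), y = u*sin(α) + v*cos(α)
g'_{ij} = (∂x^k/∂x'^i)(∂x^l/∂x'^j) g_{kl}; with g_{kl} = δ_{kl} this is Σ_k (∂x^k/∂x'^i)(∂x^k/∂x'^j).
Jacobian: ∂x/∂u = cos(α), ∂x/∂v = -sin(α), ∂y/∂u = sin(α), ∂y/∂v = cos(α)
g'_{uu} = (cos(α))(cos(α)) + (sin(α))(sin(α)) = 1
g'_{uv} = (cos(α))(-sin(α)) + (sin(α))(cos(α)) = 0
g'_{vv} = (-sin(α))(-sin(α)) + (cos(α))(cos(α)) = 1
g'_{ij} = diag(1, 1)
The Euclidean metric is invariant under rotations.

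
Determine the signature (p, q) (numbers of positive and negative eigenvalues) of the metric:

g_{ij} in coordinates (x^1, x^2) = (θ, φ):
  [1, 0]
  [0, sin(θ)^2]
The metric is diagonal, so its eigenvalues are the diagonal entries: 1, sin(θ)^2 (at a generic point, where coordinate-dependent entries are positive).
2 positive, 0 negative.
(2, 0) - Riemannian (positive definite)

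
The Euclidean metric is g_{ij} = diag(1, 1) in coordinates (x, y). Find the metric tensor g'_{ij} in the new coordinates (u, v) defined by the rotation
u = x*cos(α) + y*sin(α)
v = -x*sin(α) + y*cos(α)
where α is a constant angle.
Invert the transformation: x = u*cos(α) - v*sin(α), y = u*sin(α) + v*cos(α)
g'_{ij} = (∂x^k/∂x'^i)(∂x^l/∂x'^j) g_{kl}; with g_{kl} = δ_{kl} this is Σ_k (∂x^k/∂x'^i)(∂x^k/∂x'^j).
Jacobian: ∂x/∂u = cos(α), ∂x/∂v = -sin(α), ∂y/∂u = sin(α), ∂y/∂v = cos(α)
g'_{uu} = (cos(α))(cos(α)) + (sin(α))(sin(α)) = 1
g'_{uv} = (cos(α))(-sin(α)) + (sin(α))(cos(α)) = 0
g'_{vv} = (-sin(α))(-sin(α)) + (cos(α))(cos(α)) = 1
g'_{ij} = diag(1, 1)
The Euclidean metric is invariant under rotations.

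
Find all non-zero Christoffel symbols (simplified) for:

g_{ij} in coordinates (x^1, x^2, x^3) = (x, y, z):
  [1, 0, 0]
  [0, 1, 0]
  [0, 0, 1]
Using Γ^k_{ij} = (1/2) g^{km} (∂_i g_{mj} + ∂_j g_{mi} - ∂_m g_{ij}); the metric is diagonal, so only the m = k term contributes.
Every metric component is constant, so all ∂_m g_{ij} = 0 and every Christoffel symbol vanishes.
All Christoffel symbols are zero.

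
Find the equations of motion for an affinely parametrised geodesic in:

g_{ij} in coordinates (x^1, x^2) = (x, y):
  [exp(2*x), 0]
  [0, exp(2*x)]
Geodesic equation: d^2x^k/dλ^2 + Γ^k_{ij} (dx^i/dλ)(dx^j/dλ) = 0.
Non-zero Christoffel symbols:
Γ^x_{x x} = 1
Γ^x_{y y} = -1
Γ^y_{x y} = 1
Substituting (the symmetric pair Γ^k_{ij}, Γ^k_{ji} combines into a factor 2):
d^2x/dλ^2 + (dx/dλ)^2 - (dy/dλ)^2 = 0
d^2y/dλ^2 + 2 (dx/dλ)(dy/dλ) = 0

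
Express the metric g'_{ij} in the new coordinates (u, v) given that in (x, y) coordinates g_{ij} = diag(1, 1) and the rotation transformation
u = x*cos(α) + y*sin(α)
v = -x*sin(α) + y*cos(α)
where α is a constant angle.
Invert the transformation: x = u*cos(α) - v*sin(α), y = u*sin(α) + v*cos(α)
g'_{ij} = (∂x^k/∂x'^i)(∂x^l/∂x'^j) g_{kl}; with g_{kl} = δ_{kl} this is Σ_k (∂x^k/∂x'^i)(∂x^k/∂x'^j).
Jacobian: ∂x/∂u = cos(α), ∂x/∂v = -sin(α), ∂y/∂u = sin(α), ∂y/∂v = cos(α)
g'_{uu} = (cos(α))(cos(α)) + (sin(α))(sin(α)) = 1
g'_{uv} = (cos(α))(-sin(α)) + (sin(α))(cos(α)) = 0
g'_{vv} = (-sin(α))(-sin(α)) + (cos(α))(cos(α)) = 1
g'_{ij} = diag(1, 1)
The Euclidean metric is invariant under rotations.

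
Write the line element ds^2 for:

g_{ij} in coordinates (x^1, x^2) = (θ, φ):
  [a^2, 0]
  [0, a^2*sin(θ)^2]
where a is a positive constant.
ds^2 = g_{ij} dx^i dx^j; only the non-zero components contribute.
ds^2 = a^2 dθ^2 + a^2*sin(θ)^2 dφ^2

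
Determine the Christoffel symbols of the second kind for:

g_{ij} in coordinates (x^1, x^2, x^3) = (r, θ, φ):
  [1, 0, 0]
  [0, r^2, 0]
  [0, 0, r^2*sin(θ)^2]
Using Γ^k_{ij} = (1/2) g^{km} (∂_i g_{mj} + ∂_j g_{mi} - ∂_m g_{ij}); the metric is diagonal, so only the m = k term contributes.
Non-zero symbols (using the symmetry Γ^k_{ij} = Γ^k_{ji}):
Γ^r_{θ θ} = (1/2) g^{rr} (∂_θ g_{rθ} + ∂_θ g_{rθ} - ∂_r g_{θθ}) = (1/2)(1)((0) + (0) - (2*r)) = -r
Γ^r_{φ φ} = (1/2) g^{rr} (∂_φ g_{rφ} + ∂_φ g_{rφ} - ∂_r g_{φφ}) = (1/2)(1)((0) + (0) - (2*r*sin(θ)^2)) = -r*sin(θ)^2
Γ^θ_{r θ} = (1/2) g^{θθ} (∂_r g_{θθ} + ∂_θ g_{θr} - ∂_θ g_{rθ}) = (1/2)(1/r^2)((2*r) + (0) - (0)) = 1/r
Γ^θ_{φ φ} = (1/2) g^{θθ} (∂_φ g_{θφ} + ∂_φ g_{θφ} - ∂_θ g_{φφ}) = (1/2)(1/r^2)((0) + (0) - (r^2*sin(2*θ))) = -sin(2*θ)/2
Γ^φ_{r φ} = (1/2) g^{φφ} (∂_r g_{φφ} + ∂_φ g_{φr} - ∂_φ g_{rφ}) = (1/2)(1/(r^2*sin(θ)^2))((2*r*sin(θ)^2) + (0) - (0)) = 1/r
Γ^φ_{θ φ} = (1/2) g^{φφ} (∂_θ g_{φφ} + ∂_φ g_{φθ} - ∂_φ g_{θφ}) = (1/2)(1/(r^2*sin(θ)^2))((r^2*sin(2*θ)) + (0) - (0)) = 1/tan(θ)
All other Christoffel symbols are zero.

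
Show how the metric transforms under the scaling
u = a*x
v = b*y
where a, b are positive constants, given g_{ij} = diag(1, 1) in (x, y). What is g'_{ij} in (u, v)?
Invert the transformation: x = u/a, y = v/b
g'_{ij} = (∂x^k/∂x'^i)(∂x^l/∂x'^j) g_{kl}; with g_{kl} = δ_{kl} this is Σ_k (∂x^k/∂x'^i)(∂x^k/∂x'^j).
Jacobian: ∂x/∂u = 1/a, ∂x/∂v = 0, ∂y/∂u = 0, ∂y/∂v = 1/b
g'_{uu} = (1/a)(1/a) + (0)(0) = 1/a^2
g'_{uv} = (1/a)(0) + (0)(1/b) = 0
g'_{vv} = (0)(0) + (1/b)(1/b) = 1/b^2
g'_{ij} = diag(1/a^2, 1/b^2)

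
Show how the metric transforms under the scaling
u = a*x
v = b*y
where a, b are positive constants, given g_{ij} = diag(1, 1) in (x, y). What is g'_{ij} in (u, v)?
Invert the transformation: x = u/a, y = v/b
g'_{ij} = (∂x^k/∂x'^i)(∂x^l/∂x'^j) g_{kl}; with g_{kl} = δ_{kl} this is Σ_k (∂x^k/∂x'^i)(∂x^k/∂x'^j).
Jacobian: ∂x/∂u = 1/a, ∂x/∂v = 0, ∂y/∂u = 0, ∂y/∂v = 1/b
g'_{uu} = (1/a)(1/a) + (0)(0) = 1/a^2
g'_{uv} = (1/a)(0) + (0)(1/b) = 0
g'_{vv} = (0)(0) + (1/b)(1/b) = 1/b^2
g'_{ij} = diag(1/a^2, 1/b^2)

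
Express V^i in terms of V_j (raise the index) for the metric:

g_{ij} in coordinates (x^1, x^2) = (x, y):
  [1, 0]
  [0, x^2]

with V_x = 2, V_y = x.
Inverse metric (diagonal): g^{xx} = 1, g^{yy} = 1/x^2
V^i = g^{ij} V_j:
V^x = (1)(2) + (0)(x) = 2
V^y = (0)(2) + (1/x^2)(x) = 1/x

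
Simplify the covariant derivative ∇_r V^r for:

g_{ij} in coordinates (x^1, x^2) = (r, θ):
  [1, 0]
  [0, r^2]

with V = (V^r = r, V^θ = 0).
Non-zero Christoffel symbols:
Γ^r_{θ θ} = -r
Γ^θ_{r θ} = 1/r
∇_r V^r = ∂_r V^r + Γ^r_{r j} V^j
  = (1) + (0)(r) + (0)(0)
  = 1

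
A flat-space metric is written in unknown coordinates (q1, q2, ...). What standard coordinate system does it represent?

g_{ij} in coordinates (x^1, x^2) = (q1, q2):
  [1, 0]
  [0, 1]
All components are constant and the metric is the identity, i.e. orthonormal rectilinear coordinates.
Cartesian (2D) coordinates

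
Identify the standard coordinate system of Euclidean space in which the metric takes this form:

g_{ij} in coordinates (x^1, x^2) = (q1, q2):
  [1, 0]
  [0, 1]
All components are constant and the metric is the identity, i.e. orthonormal rectilinear coordinates.
Cartesian (2D) coordinates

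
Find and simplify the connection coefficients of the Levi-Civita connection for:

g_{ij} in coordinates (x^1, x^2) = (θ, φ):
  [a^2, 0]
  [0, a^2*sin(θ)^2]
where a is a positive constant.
Using Γ^k_{ij} = (1/2) g^{km} (∂_i g_{mj} + ∂_j g_{mi} - ∂_m g_{ij}); the metric is diagonal, so only the m = k term contributes.
Non-zero symbols (using the symmetry Γ^k_{ij} = Γ^k_{ji}):
Γ^θ_{φ φ} = (1/2) g^{θθ} (∂_φ g_{θφ} + ∂_φ g_{θφ} - ∂_θ g_{φφ}) = (1/2)(1/a^2)((0) + (0) - (a^2*sin(2*θ))) = -sin(2*θ)/2
Γ^φ_{θ φ} = (1/2) g^{φφ} (∂_θ g_{φφ} + ∂_φ g_{φθ} - ∂_φ g_{θφ}) = (1/2)(1/(a^2*sin(θ)^2))((a^2*sin(2*θ)) + (0) - (0)) = 1/tan(θ)
All other Christoffel symbols are zero.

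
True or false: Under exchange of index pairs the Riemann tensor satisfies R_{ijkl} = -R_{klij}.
The pair-exchange symmetry has a plus sign: R_{ijkl} = +R_{klij}.
False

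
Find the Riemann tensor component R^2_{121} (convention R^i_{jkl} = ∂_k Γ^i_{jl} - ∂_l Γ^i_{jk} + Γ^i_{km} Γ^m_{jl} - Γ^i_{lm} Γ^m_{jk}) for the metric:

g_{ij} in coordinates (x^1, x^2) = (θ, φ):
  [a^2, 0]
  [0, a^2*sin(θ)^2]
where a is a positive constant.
Non-zero Christoffel symbols (Γ^k_{ij} = Γ^k_{ji}):
Γ^θ_{φ φ} = -sin(2*θ)/2
Γ^φ_{θ φ} = 1/tan(θ)
R^φ_{θ φ θ} = ∂_φ Γ^φ_{θ θ} - ∂_θ Γ^φ_{θ φ} + Γ^φ_{φ m} Γ^m_{θ θ} - Γ^φ_{θ m} Γ^m_{θ φ}
  = (0) - (-1/sin(θ)^2) + (0) - (1/tan(θ)^2) = 1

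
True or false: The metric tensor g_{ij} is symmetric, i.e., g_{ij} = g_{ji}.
By definition the metric is a symmetric bilinear form, g_{ij} = g_{ji}.
True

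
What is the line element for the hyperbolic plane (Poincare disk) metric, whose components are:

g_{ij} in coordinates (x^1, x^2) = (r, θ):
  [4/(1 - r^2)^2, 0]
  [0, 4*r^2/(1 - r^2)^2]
ds^2 = g_{ij} dx^i dx^j; only the non-zero components contribute.
ds^2 = (4/(1 - r^2)^2) dr^2 + (4*r^2/(1 - r^2)^2) dθ^2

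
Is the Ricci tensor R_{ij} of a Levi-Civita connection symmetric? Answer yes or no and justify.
R_{ij} = R^k_{ikj}; the pair symmetry R_{kilj} = R_{ljki} gives R_{ij} = R_{ji}.
Yes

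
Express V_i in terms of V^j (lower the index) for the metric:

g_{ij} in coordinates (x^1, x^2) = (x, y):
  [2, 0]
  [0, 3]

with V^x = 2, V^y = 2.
V_i = g_{ij} V^j:
V_x = (2)(2) + (0)(2) = 4
V_y = (0)(2) + (3)(2) = 6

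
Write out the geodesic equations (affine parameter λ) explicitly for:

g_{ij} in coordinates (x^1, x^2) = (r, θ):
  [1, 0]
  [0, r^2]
Geodesic equation: d^2x^k/dλ^2 + Γ^k_{ij} (dx^i/dλ)(dx^j/dλ) = 0.
Non-zero Christoffel symbols:
Γ^r_{θ θ} = -r
Γ^θ_{r θ} = 1/r
Substituting (the symmetric pair Γ^k_{ij}, Γ^k_{ji} combines into a factor 2):
d^2r/dλ^2 - r (dθ/dλ)^2 = 0
d^2θ/dλ^2 + (2/r) (dr/dλ)(dθ/dλ) = 0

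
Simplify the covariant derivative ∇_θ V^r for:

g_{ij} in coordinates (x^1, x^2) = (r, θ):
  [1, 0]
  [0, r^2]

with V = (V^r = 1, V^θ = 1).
Non-zero Christoffel symbols:
Γ^r_{θ θ} = -r
Γ^θ_{r θ} = 1/r
∇_θ V^r = ∂_θ V^r + Γ^r_{θ j} V^j
  = (0) + (0)(1) + (-r)(1)
  = -r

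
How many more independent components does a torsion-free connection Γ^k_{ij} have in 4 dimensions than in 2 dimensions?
Independent components in n dimensions: n × n(n+1)/2 = n^2(n+1)/2.
4D: 4 × 10 = 40
2D: 2 × 3 = 6
Difference = 40 - 6 = 34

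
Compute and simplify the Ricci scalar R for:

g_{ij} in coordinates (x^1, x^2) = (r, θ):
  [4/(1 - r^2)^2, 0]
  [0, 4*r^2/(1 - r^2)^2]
Non-zero Christoffel symbols (Γ^k_{ij} = Γ^k_{ji}):
Γ^r_{r r} = 2*r/(1 - r^2)
Γ^r_{θ θ} = (r^3 + r)/(r^2 - 1)
Γ^θ_{r θ} = (-r^2 - 1)/(r^3 - r)
Ricci tensor (R_{ij} = R^k_{ikj}): R_{rr} = -4/(r^2 - 1)^2, R_{rθ} = 0, R_{θθ} = -4*r^2/(r^2 - 1)^2
Inverse metric: g^{rr} = (1 - r^2)^2/4, g^{θθ} = (1 - r^2)^2/(4*r^2)
R = g^{ij} R_{ij} = ((1 - r^2)^2/4)(-4/(r^2 - 1)^2) + ((1 - r^2)^2/(4*r^2))(-4*r^2/(r^2 - 1)^2) = -2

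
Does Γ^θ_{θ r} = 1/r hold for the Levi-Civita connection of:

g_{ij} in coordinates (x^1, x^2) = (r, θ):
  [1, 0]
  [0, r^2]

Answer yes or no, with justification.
Γ^θ_{θ r} = (1/2) g^{θθ} (∂_θ g_{θr} + ∂_r g_{θθ} - ∂_θ g_{θr}) = (1/2)(1/r^2)((0) + (2*r) - (0)) = 1/r
This equals the proposed value 1/r.
Yes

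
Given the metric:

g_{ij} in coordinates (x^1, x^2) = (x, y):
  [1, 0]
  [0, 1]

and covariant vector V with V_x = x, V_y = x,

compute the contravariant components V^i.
Inverse metric (diagonal): g^{xx} = 1, g^{yy} = 1
V^i = g^{ij} V_j:
V^x = (1)(x) + (0)(x) = x
V^y = (0)(x) + (1)(x) = x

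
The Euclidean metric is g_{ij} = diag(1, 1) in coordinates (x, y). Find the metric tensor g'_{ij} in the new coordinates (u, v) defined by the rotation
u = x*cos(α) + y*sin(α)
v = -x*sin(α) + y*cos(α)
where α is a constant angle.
Invert the transformation: x = u*cos(α) - v*sin(α), y = u*sin(α) + v*cos(α)
g'_{ij} = (∂x^k/∂x'^i)(∂x^l/∂x'^j) g_{kl}; with g_{kl} = δ_{kl} this is Σ_k (∂x^k/∂x'^i)(∂x^k/∂x'^j).
Jacobian: ∂x/∂u = cos(α), ∂x/∂v = -sin(α), ∂y/∂u = sin(α), ∂y/∂v = cos(α)
g'_{uu} = (cos(α))(cos(α)) + (sin(α))(sin(α)) = 1
g'_{uv} = (cos(α))(-sin(α)) + (sin(α))(cos(α)) = 0
g'_{vv} = (-sin(α))(-sin(α)) + (cos(α))(cos(α)) = 1
g'_{ij} = diag(1, 1)
The Euclidean metric is invariant under rotations.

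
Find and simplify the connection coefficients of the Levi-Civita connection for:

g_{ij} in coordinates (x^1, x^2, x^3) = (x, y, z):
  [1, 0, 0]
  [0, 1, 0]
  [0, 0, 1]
Using Γ^k_{ij} = (1/2) g^{km} (∂_i g_{mj} + ∂_j g_{mi} - ∂_m g_{ij}); the metric is diagonal, so only the m = k term contributes.
Every metric component is constant, so all ∂_m g_{ij} = 0 and every Christoffel symbol vanishes.
All Christoffel symbols are zero.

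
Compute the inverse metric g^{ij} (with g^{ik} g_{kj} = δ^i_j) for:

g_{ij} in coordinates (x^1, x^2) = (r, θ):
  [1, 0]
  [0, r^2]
The metric is diagonal, so g^{ij} is diagonal with entries 1/g_{ii}: diag(1, 1/(r^2)).
g^{ij}:
  [1, 0]
  [0, 1/r^2]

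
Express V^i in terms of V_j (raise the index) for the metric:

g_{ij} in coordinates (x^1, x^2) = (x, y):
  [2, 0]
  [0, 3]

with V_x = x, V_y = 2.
Inverse metric (diagonal): g^{xx} = 1/2, g^{yy} = 1/3
V^i = g^{ij} V_j:
V^x = (1/2)(x) + (0)(2) = x/2
V^y = (0)(x) + (1/3)(2) = 2/3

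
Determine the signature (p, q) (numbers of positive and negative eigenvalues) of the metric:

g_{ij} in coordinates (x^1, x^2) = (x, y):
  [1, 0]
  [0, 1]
The metric is diagonal, so its eigenvalues are the diagonal entries: 1, 1 (at a generic point, where coordinate-dependent entries are positive).
2 positive, 0 negative.
(2, 0) - Riemannian (positive definite)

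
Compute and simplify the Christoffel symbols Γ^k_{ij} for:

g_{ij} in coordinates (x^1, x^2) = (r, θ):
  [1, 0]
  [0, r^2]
Using Γ^k_{ij} = (1/2) g^{km} (∂_i g_{mj} + ∂_j g_{mi} - ∂_m g_{ij}); the metric is diagonal, so only the m = k term contributes.
Non-zero symbols (using the symmetry Γ^k_{ij} = Γ^k_{ji}):
Γ^r_{θ θ} = (1/2) g^{rr} (∂_θ g_{rθ} + ∂_θ g_{rθ} - ∂_r g_{θθ}) = (1/2)(1)((0) + (0) - (2*r)) = -r
Γ^θ_{r θ} = (1/2) g^{θθ} (∂_r g_{θθ} + ∂_θ g_{θr} - ∂_θ g_{rθ}) = (1/2)(1/r^2)((2*r) + (0) - (0)) = 1/r
All other Christoffel symbols are zero.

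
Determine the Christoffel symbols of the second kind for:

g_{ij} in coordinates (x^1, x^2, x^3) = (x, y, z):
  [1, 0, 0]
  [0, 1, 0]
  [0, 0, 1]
Using Γ^k_{ij} = (1/2) g^{km} (∂_i g_{mj} + ∂_j g_{mi} - ∂_m g_{ij}); the metric is diagonal, so only the m = k term contributes.
Every metric component is constant, so all ∂_m g_{ij} = 0 and every Christoffel symbol vanishes.
All Christoffel symbols are zero.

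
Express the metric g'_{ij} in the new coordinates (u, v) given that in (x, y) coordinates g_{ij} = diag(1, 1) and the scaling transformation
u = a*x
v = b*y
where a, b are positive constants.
Invert the transformation: x = u/a, y = v/b
g'_{ij} = (∂x^k/∂x'^i)(∂x^l/∂x'^j) g_{kl}; with g_{kl} = δ_{kl} this is Σ_k (∂x^k/∂x'^i)(∂x^k/∂x'^j).
Jacobian: ∂x/∂u = 1/a, ∂x/∂v = 0, ∂y/∂u = 0, ∂y/∂v = 1/b
g'_{uu} = (1/a)(1/a) + (0)(0) = 1/a^2
g'_{uv} = (1/a)(0) + (0)(1/b) = 0
g'_{vv} = (0)(0) + (1/b)(1/b) = 1/b^2
g'_{ij} = diag(1/a^2, 1/b^2)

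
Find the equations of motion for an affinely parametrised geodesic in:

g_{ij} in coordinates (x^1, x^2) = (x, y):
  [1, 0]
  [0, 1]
Geodesic equation: d^2x^k/dλ^2 + Γ^k_{ij} (dx^i/dλ)(dx^j/dλ) = 0.
All Christoffel symbols vanish, so the geodesics are straight lines:
d^2x/dλ^2 = 0
d^2y/dλ^2 = 0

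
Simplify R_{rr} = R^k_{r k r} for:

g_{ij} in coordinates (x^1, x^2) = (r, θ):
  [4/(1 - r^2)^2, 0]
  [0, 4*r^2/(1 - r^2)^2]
Non-zero Christoffel symbols (Γ^k_{ij} = Γ^k_{ji}):
Γ^r_{r r} = 2*r/(1 - r^2)
Γ^r_{θ θ} = (r^3 + r)/(r^2 - 1)
Γ^θ_{r θ} = (-r^2 - 1)/(r^3 - r)
R^r_{r r r} = 0 (a repeated index in an antisymmetric pair)
R^θ_{r θ r} = ∂_θ Γ^θ_{r r} - ∂_r Γ^θ_{r θ} + Γ^θ_{θ m} Γ^m_{r r} - Γ^θ_{r m} Γ^m_{r θ}
  = (0) - ((r^4 + 4*r^2 - 1)/(r^3 - r)^2) + (2*(r^2 + 1)/(r^2 - 1)^2) - ((r^2 + 1)^2/(r^3 - r)^2) = -4/(r^2 - 1)^2
R_{rr} = R^r_{r r r} + R^θ_{r θ r} = (0) + (-4/(r^2 - 1)^2) = -4/(r^2 - 1)^2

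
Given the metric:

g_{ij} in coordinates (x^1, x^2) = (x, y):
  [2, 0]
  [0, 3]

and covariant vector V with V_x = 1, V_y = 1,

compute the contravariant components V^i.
Inverse metric (diagonal): g^{xx} = 1/2, g^{yy} = 1/3
V^i = g^{ij} V_j:
V^x = (1/2)(1) + (0)(1) = 1/2
V^y = (0)(1) + (1/3)(1) = 1/3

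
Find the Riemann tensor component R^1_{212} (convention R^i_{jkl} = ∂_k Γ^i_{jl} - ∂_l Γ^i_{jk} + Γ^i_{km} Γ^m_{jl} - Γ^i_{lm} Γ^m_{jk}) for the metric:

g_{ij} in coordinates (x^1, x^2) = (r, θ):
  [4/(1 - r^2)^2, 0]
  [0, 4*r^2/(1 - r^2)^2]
Non-zero Christoffel symbols (Γ^k_{ij} = Γ^k_{ji}):
Γ^r_{r r} = 2*r/(1 - r^2)
Γ^r_{θ θ} = (r^3 + r)/(r^2 - 1)
Γ^θ_{r θ} = (-r^2 - 1)/(r^3 - r)
R^r_{θ r θ} = ∂_r Γ^r_{θ θ} - ∂_θ Γ^r_{θ r} + Γ^r_{r m} Γ^m_{θ θ} - Γ^r_{θ m} Γ^m_{θ r}
  = ((r^4 - 4*r^2 - 1)/(r^2 - 1)^2) - (0) + (-2*r^2*(r^2 + 1)/(r^2 - 1)^2) - (-(r^2 + 1)^2/(r^2 - 1)^2) = -4*r^2/(r^2 - 1)^2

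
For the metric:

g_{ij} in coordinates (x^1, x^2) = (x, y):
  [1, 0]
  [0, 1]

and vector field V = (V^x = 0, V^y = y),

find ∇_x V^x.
All Christoffel symbols are zero.
∇_x V^x = ∂_x V^x + Γ^x_{x j} V^j
  = (0) + (0)(0) + (0)(y)
  = 0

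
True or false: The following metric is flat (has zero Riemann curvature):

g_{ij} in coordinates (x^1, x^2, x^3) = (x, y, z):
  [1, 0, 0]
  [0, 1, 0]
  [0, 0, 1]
All metric components are constant, so every Christoffel symbol vanishes and R^i_{jkl} = 0.
True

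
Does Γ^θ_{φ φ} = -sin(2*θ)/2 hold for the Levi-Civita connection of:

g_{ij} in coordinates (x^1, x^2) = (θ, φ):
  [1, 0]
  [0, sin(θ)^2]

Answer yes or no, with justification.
Γ^θ_{φ φ} = (1/2) g^{θθ} (∂_φ g_{θφ} + ∂_φ g_{θφ} - ∂_θ g_{φφ}) = (1/2)(1)((0) + (0) - (sin(2*θ))) = -sin(2*θ)/2
This equals the proposed value -sin(2*θ)/2.
Yes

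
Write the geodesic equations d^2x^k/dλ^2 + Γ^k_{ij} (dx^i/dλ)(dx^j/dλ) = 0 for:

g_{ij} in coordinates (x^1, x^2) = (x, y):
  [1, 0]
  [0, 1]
Geodesic equation: d^2x^k/dλ^2 + Γ^k_{ij} (dx^i/dλ)(dx^j/dλ) = 0.
All Christoffel symbols vanish, so the geodesics are straight lines:
d^2x/dλ^2 = 0
d^2y/dλ^2 = 0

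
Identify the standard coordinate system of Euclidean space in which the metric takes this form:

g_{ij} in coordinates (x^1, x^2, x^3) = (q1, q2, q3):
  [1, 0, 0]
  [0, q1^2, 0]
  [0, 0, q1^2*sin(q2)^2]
The line element ds^2 = dq1^2 + q1^2 dq2^2 + q1^2 sin(q2)^2 dq3^2 is dr^2 + r^2 dθ^2 + r^2 sin(θ)^2 dφ^2 with q1 = r, q2 = θ, q3 = φ.
spherical coordinates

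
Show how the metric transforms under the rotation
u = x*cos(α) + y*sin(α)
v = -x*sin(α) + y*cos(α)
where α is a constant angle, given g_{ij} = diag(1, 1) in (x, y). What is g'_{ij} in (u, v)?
Invert the transformation: x = u*cos(α) - v*sin(α), y = u*sin(α) + v*cos(α)
g'_{ij} = (∂x^k/∂x'^i)(∂x^l/∂x'^j) g_{kl}; with g_{kl} = δ_{kl} this is Σ_k (∂x^k/∂x'^i)(∂x^k/∂x'^j).
Jacobian: ∂x/∂u = cos(α), ∂x/∂v = -sin(α), ∂y/∂u = sin(α), ∂y/∂v = cos(α)
g'_{uu} = (cos(α))(cos(α)) + (sin(α))(sin(α)) = 1
g'_{uv} = (cos(α))(-sin(α)) + (sin(α))(cos(α)) = 0
g'_{vv} = (-sin(α))(-sin(α)) + (cos(α))(cos(α)) = 1
g'_{ij} = diag(1, 1)
The Euclidean metric is invariant under rotations.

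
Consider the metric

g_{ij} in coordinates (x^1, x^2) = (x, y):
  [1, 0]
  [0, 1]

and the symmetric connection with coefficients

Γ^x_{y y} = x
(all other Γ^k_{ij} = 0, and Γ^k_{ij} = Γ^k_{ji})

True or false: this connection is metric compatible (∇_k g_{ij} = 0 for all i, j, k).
Using ∇_k g_{ij} = ∂_k g_{ij} - Γ^m_{ki} g_{mj} - Γ^m_{kj} g_{im}:
∇_y g_{xy} = (0) - (0) - (x) = -x ≠ 0
So the connection is not metric compatible (it is not the Levi-Civita connection).
False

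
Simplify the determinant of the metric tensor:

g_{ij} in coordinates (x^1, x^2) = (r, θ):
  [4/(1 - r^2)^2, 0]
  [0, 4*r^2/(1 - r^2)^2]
For a 2×2 metric: det(g) = g_{11}·g_{22} - g_{12}·g_{21}
= (4/(1 - r^2)^2)·(4*r^2/(1 - r^2)^2) - (0)·(0)
= 16*r^2/(1 - r^2)^4 - 0
det(g) = 16*r^2/(1 - r^2)^4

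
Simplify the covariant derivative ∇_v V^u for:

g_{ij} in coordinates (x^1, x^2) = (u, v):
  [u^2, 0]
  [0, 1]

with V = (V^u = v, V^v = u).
Non-zero Christoffel symbols:
Γ^u_{u u} = 1/u
∇_v V^u = ∂_v V^u + Γ^u_{v j} V^j
  = (1) + (0)(v) + (0)(u)
  = 1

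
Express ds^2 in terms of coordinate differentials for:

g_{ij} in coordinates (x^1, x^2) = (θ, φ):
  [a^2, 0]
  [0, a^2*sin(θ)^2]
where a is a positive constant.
ds^2 = g_{ij} dx^i dx^j; only the non-zero components contribute.
ds^2 = a^2 dθ^2 + a^2*sin(θ)^2 dφ^2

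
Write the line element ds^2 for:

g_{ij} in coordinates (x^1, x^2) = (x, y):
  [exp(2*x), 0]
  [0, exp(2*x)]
ds^2 = g_{ij} dx^i dx^j; only the non-zero components contribute.
ds^2 = exp(2*x) dx^2 + exp(2*x) dy^2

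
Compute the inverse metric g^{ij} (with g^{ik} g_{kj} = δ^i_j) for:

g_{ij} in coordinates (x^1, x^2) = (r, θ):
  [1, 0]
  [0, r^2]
The metric is diagonal, so g^{ij} is diagonal with entries 1/g_{ii}: diag(1, 1/(r^2)).
g^{ij}:
  [1, 0]
  [0, 1/r^2]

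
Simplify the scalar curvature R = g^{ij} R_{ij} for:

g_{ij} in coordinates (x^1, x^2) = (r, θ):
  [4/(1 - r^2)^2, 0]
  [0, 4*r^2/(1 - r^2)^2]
Non-zero Christoffel symbols (Γ^k_{ij} = Γ^k_{ji}):
Γ^r_{r r} = 2*r/(1 - r^2)
Γ^r_{θ θ} = (r^3 + r)/(r^2 - 1)
Γ^θ_{r θ} = (-r^2 - 1)/(r^3 - r)
Ricci tensor (R_{ij} = R^k_{ikj}): R_{rr} = -4/(r^2 - 1)^2, R_{rθ} = 0, R_{θθ} = -4*r^2/(r^2 - 1)^2
Inverse metric: g^{rr} = (1 - r^2)^2/4, g^{θθ} = (1 - r^2)^2/(4*r^2)
R = g^{ij} R_{ij} = ((1 - r^2)^2/4)(-4/(r^2 - 1)^2) + ((1 - r^2)^2/(4*r^2))(-4*r^2/(r^2 - 1)^2) = -2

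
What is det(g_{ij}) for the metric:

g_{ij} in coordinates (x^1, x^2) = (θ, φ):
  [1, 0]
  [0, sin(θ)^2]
For a 2×2 metric: det(g) = g_{11}·g_{22} - g_{12}·g_{21}
= (1)·(sin(θ)^2) - (0)·(0)
= sin(θ)^2 - 0
det(g) = sin(θ)^2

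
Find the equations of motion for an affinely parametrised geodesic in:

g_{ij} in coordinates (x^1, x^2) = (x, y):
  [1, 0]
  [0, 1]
Geodesic equation: d^2x^k/dλ^2 + Γ^k_{ij} (dx^i/dλ)(dx^j/dλ) = 0.
All Christoffel symbols vanish, so the geodesics are straight lines:
d^2x/dλ^2 = 0
d^2y/dλ^2 = 0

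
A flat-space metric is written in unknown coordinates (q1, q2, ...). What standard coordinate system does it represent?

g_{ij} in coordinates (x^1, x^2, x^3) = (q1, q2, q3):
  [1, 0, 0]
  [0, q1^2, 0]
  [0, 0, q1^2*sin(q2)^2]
The line element ds^2 = dq1^2 + q1^2 dq2^2 + q1^2 sin(q2)^2 dq3^2 is dr^2 + r^2 dθ^2 + r^2 sin(θ)^2 dφ^2 with q1 = r, q2 = θ, q3 = φ.
spherical coordinates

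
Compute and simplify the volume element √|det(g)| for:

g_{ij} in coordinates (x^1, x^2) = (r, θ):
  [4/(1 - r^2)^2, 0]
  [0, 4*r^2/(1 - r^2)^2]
det(g) = 16*r^2/(1 - r^2)^4
√|det(g)| = 4*r/(r^2 - 1)^2
Volume element: dV = 4*r/(r^2 - 1)^2 dr dθ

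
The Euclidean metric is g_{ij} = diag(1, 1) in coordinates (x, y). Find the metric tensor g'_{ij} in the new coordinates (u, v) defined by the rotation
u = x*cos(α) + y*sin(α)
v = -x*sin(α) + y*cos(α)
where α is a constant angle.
Invert the transformation: x = u*cos(α) - v*sin(α), y = u*sin(α) + v*cos(α)
g'_{ij} = (∂x^k/∂x'^i)(∂x^l/∂x'^j) g_{kl}; with g_{kl} = δ_{kl} this is Σ_k (∂x^k/∂x'^i)(∂x^k/∂x'^j).
Jacobian: ∂x/∂u = cos(α), ∂x/∂v = -sin(α), ∂y/∂u = sin(α), ∂y/∂v = cos(α)
g'_{uu} = (cos(α))(cos(α)) + (sin(α))(sin(α)) = 1
g'_{uv} = (cos(α))(-sin(α)) + (sin(α))(cos(α)) = 0
g'_{vv} = (-sin(α))(-sin(α)) + (cos(α))(cos(α)) = 1
g'_{ij} = diag(1, 1)
The Euclidean metric is invariant under rotations.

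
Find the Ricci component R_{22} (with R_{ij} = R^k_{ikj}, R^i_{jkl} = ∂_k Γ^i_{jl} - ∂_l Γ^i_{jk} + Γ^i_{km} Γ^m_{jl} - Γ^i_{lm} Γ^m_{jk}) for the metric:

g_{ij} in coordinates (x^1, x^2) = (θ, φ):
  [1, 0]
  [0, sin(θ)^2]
Non-zero Christoffel symbols (Γ^k_{ij} = Γ^k_{ji}):
Γ^θ_{φ φ} = -sin(2*θ)/2
Γ^φ_{θ φ} = 1/tan(θ)
R^θ_{φ θ φ} = ∂_θ Γ^θ_{φ φ} - ∂_φ Γ^θ_{φ θ} + Γ^θ_{θ m} Γ^m_{φ φ} - Γ^θ_{φ m} Γ^m_{φ θ}
  = (-cos(2*θ)) - (0) + (0) - (-cos(θ)^2) = sin(θ)^2
R^φ_{φ φ φ} = 0 (a repeated index in an antisymmetric pair)
R_{φφ} = R^θ_{φ θ φ} + R^φ_{φ φ φ} = (sin(θ)^2) + (0) = sin(θ)^2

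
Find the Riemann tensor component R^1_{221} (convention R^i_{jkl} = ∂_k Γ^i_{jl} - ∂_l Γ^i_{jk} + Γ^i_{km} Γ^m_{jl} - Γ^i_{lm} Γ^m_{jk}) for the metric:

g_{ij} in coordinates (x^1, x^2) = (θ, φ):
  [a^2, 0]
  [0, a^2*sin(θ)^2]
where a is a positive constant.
Non-zero Christoffel symbols (Γ^k_{ij} = Γ^k_{ji}):
Γ^θ_{φ φ} = -sin(2*θ)/2
Γ^φ_{θ φ} = 1/tan(θ)
R^θ_{φ φ θ} = ∂_φ Γ^θ_{φ θ} - ∂_θ Γ^θ_{φ φ} + Γ^θ_{φ m} Γ^m_{φ θ} - Γ^θ_{θ m} Γ^m_{φ φ}
  = (0) - (-cos(2*θ)) + (-cos(θ)^2) - (0) = -sin(θ)^2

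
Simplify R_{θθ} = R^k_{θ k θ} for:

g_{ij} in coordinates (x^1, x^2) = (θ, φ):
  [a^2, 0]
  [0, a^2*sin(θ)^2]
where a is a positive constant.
Non-zero Christoffel symbols (Γ^k_{ij} = Γ^k_{ji}):
Γ^θ_{φ φ} = -sin(2*θ)/2
Γ^φ_{θ φ} = 1/tan(θ)
R^θ_{θ θ θ} = 0 (a repeated index in an antisymmetric pair)
R^φ_{θ φ θ} = ∂_φ Γ^φ_{θ θ} - ∂_θ Γ^φ_{θ φ} + Γ^φ_{φ m} Γ^m_{θ θ} - Γ^φ_{θ m} Γ^m_{θ φ}
  = (0) - (-1/sin(θ)^2) + (0) - (1/tan(θ)^2) = 1
R_{θθ} = R^θ_{θ θ θ} + R^φ_{θ φ θ} = (0) + (1) = 1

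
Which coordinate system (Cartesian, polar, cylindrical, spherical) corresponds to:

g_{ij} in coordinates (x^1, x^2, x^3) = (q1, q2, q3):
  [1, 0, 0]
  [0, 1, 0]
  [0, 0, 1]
All components are constant and the metric is the identity, i.e. orthonormal rectilinear coordinates.
Cartesian (3D) coordinates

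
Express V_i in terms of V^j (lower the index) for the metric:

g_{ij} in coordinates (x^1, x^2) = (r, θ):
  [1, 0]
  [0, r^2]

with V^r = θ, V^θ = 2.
V_i = g_{ij} V^j:
V_r = (1)(θ) + (0)(2) = θ
V_θ = (0)(θ) + (r^2)(2) = 2*r^2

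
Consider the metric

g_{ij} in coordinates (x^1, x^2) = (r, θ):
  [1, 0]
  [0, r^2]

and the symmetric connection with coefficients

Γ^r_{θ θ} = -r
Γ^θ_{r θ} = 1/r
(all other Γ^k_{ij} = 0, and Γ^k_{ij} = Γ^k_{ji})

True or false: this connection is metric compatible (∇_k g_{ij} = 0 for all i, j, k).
Using ∇_k g_{ij} = ∂_k g_{ij} - Γ^m_{ki} g_{mj} - Γ^m_{kj} g_{im}:
e.g. ∇_r g_{θθ} = (2*r) - (r) - (r) = 0
Every component ∇_k g_{ij} vanishes: the connection is metric compatible.
True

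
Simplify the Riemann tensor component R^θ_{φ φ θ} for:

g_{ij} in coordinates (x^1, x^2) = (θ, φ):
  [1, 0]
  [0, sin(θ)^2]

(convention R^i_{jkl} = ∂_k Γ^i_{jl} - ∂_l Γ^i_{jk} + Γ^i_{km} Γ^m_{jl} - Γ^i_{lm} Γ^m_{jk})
Non-zero Christoffel symbols (Γ^k_{ij} = Γ^k_{ji}):
Γ^θ_{φ φ} = -sin(2*θ)/2
Γ^φ_{θ φ} = 1/tan(θ)
R^θ_{φ φ θ} = ∂_φ Γ^θ_{φ θ} - ∂_θ Γ^θ_{φ φ} + Γ^θ_{φ m} Γ^m_{φ θ} - Γ^θ_{θ m} Γ^m_{φ φ}
  = (0) - (-cos(2*θ)) + (-cos(θ)^2) - (0) = -sin(θ)^2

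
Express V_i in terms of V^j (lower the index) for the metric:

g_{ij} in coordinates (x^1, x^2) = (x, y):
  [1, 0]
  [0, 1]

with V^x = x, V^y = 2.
V_i = g_{ij} V^j:
V_x = (1)(x) + (0)(2) = x
V_y = (0)(x) + (1)(2) = 2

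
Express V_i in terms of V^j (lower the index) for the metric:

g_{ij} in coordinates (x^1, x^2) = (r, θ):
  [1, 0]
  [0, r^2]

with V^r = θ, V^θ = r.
V_i = g_{ij} V^j:
V_r = (1)(θ) + (0)(r) = θ
V_θ = (0)(θ) + (r^2)(r) = r^3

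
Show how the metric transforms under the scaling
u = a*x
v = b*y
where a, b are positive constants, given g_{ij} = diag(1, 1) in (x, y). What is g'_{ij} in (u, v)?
Invert the transformation: x = u/a, y = v/b
g'_{ij} = (∂x^k/∂x'^i)(∂x^l/∂x'^j) g_{kl}; with g_{kl} = δ_{kl} this is Σ_k (∂x^k/∂x'^i)(∂x^k/∂x'^j).
Jacobian: ∂x/∂u = 1/a, ∂x/∂v = 0, ∂y/∂u = 0, ∂y/∂v = 1/b
g'_{uu} = (1/a)(1/a) + (0)(0) = 1/a^2
g'_{uv} = (1/a)(0) + (0)(1/b) = 0
g'_{vv} = (0)(0) + (1/b)(1/b) = 1/b^2
g'_{ij} = diag(1/a^2, 1/b^2)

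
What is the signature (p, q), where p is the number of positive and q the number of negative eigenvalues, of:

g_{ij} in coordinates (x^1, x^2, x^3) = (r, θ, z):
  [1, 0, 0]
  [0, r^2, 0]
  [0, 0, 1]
The metric is diagonal, so its eigenvalues are the diagonal entries: 1, r^2, 1 (at a generic point, where coordinate-dependent entries are positive).
3 positive, 0 negative.
(3, 0) - Riemannian (positive definite)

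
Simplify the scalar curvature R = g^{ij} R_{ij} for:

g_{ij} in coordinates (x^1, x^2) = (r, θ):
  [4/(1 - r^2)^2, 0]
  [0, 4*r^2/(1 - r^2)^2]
Non-zero Christoffel symbols (Γ^k_{ij} = Γ^k_{ji}):
Γ^r_{r r} = 2*r/(1 - r^2)
Γ^r_{θ θ} = (r^3 + r)/(r^2 - 1)
Γ^θ_{r θ} = (-r^2 - 1)/(r^3 - r)
Ricci tensor (R_{ij} = R^k_{ikj}): R_{rr} = -4/(r^2 - 1)^2, R_{rθ} = 0, R_{θθ} = -4*r^2/(r^2 - 1)^2
Inverse metric: g^{rr} = (1 - r^2)^2/4, g^{θθ} = (1 - r^2)^2/(4*r^2)
R = g^{ij} R_{ij} = ((1 - r^2)^2/4)(-4/(r^2 - 1)^2) + ((1 - r^2)^2/(4*r^2))(-4*r^2/(r^2 - 1)^2) = -2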